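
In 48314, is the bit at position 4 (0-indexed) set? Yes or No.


0b1011110010111010, bit 4 = 1. Yes

Yes


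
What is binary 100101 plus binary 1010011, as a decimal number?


100101 + 1010011 = 1111000 = 120

120


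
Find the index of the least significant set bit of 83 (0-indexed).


0b1010011. Lowest set bit at position 0

0


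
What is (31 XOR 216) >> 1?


Step 1: 31 ^ 216 = 199
Step 2: 199 >> 1 = 99

99


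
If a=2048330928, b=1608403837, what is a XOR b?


2048330928 ^ 1608403837 = 633948109

633948109


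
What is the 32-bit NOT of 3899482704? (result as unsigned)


~0b11101000011011010110001001010000 = 0b10111100100101001110110101111 = 395484591 (32-bit unsigned)

395484591


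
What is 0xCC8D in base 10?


CC8D hex = 52365 decimal

52365


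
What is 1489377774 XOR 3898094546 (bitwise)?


0b1011000110001100001100111101110 ^ 0b11101000010110000011001111010010 = 0b10110000100111100010101000111100 = 2963155516

2963155516


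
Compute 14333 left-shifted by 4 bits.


0b11011111111101 << 4 = 0b110111111111010000 = 229328

229328


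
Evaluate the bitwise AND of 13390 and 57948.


0b11010001001110 & 0b1110001001011100 = 0b10000001001100 = 8268

8268


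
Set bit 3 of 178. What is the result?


178 | (1 << 3) = 178 | 8 = 186

186


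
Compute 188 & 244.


0b10111100 & 0b11110100 = 0b10110100 = 180

180


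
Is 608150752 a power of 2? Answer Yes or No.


0b100100001111111010010011100000. Multiple bits set => No

No


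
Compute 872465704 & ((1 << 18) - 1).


872465704 & 262143 = 50472

50472


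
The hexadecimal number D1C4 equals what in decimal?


D1C4 hex = 53700 decimal

53700


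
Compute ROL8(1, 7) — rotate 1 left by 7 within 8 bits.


Rotate 0b1 left by 7 (8-bit) = 0b10000000 = 128

128


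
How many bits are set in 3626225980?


0b11011000001000111101000100111100 has 15 set bits

15


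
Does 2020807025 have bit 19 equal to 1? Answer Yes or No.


0b1111000011100110001000101110001, bit 19 = 0. No

No


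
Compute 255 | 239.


0b11111111 | 0b11101111 = 0b11111111 = 255

255


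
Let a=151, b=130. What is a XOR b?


151 ^ 130 = 21

21


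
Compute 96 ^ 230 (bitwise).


0b1100000 ^ 0b11100110 = 0b10000110 = 134

134


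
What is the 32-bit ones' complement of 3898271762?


3898271762 ^ 4294967295 = 396695533

396695533


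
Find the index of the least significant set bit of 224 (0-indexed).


0b11100000. Lowest set bit at position 5

5


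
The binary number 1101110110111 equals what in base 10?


1101110110111 in decimal = 7095

7095


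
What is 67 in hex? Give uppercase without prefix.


67 = 43 hex

43


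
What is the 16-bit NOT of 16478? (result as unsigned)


~0b100000001011110 = 0b1011111110100001 = 49057 (16-bit unsigned)

49057


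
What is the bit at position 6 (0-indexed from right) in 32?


0b100000, position 6 = 0

0


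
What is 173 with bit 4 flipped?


173 ^ (1 << 4) = 173 ^ 16 = 189

189


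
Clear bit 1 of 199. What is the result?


199 & ~(1 << 1) = 197

197


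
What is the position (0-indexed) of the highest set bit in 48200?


0b1011110001001000. Highest set bit at position 15

15


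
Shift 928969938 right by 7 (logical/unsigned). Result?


0b110111010111101111010011010010 >> 7 = 0b11011101011110111101001 = 7257577

7257577


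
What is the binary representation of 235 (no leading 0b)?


235 = 11101011 in binary

11101011


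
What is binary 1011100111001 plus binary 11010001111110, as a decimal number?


1011100111001 + 11010001111110 = 100101110110111 = 19383

19383


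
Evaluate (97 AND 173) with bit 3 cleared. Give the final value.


Step 1: 97 & 173 = 33
Step 2: 33 & ~(1 << 3) = 33

33


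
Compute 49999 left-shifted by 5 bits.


0b1100001101001111 << 5 = 0b110000110100111100000 = 1599968

1599968


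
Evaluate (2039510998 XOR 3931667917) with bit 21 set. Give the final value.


Step 1: 2039510998 ^ 3931667917 = 2479360539
Step 2: 2479360539 | (1 << 21) = 2479360539 | 2097152 = 2481457691

2481457691


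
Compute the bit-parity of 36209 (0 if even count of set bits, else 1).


0b1000110101110001 has 8 ones => parity 0

0


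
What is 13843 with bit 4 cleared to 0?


13843 & ~(1 << 4) = 13827

13827


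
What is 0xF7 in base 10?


F7 hex = 247 decimal

247


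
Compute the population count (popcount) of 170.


0b10101010 has 4 set bits

4


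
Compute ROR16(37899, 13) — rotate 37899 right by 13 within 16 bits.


Rotate 0b1001010000001011 right by 13 (16-bit) = 0b1010000001011100 = 41052

41052


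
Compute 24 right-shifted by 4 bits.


0b11000 >> 4 = 0b1 = 1

1


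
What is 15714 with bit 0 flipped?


15714 ^ (1 << 0) = 15714 ^ 1 = 15715

15715


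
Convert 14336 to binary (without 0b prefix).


14336 = 11100000000000 in binary

11100000000000


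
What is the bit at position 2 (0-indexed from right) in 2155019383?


0b10000000011100101111110001110111, position 2 = 1

1


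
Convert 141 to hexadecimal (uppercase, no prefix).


141 = 8D hex

8D


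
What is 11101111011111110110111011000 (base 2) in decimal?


11101111011111110110111011000 in decimal = 502263256

502263256


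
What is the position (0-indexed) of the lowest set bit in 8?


0b1000. Lowest set bit at position 3

3


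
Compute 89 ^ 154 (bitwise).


0b1011001 ^ 0b10011010 = 0b11000011 = 195

195


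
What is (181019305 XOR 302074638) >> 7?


Step 1: 181019305 ^ 302074638 = 415984039
Step 2: 415984039 >> 7 = 3249875

3249875


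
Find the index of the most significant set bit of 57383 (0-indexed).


0b1110000000100111. Highest set bit at position 15

15


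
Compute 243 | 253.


0b11110011 | 0b11111101 = 0b11111111 = 255

255


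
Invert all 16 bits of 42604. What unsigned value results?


42604 ^ 65535 = 22931

22931


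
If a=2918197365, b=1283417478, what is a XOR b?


2918197365 ^ 1283417478 = 3784265203

3784265203


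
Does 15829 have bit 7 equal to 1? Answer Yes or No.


0b11110111010101, bit 7 = 1. Yes

Yes


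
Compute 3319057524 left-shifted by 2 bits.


0b11000101110101001100110001110100 << 2 = 0b1100010111010100110011000111010000 = 13276230096

13276230096


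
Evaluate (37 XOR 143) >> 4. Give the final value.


Step 1: 37 ^ 143 = 170
Step 2: 170 >> 4 = 10

10


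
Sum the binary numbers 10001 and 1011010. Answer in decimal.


10001 + 1011010 = 1101011 = 107

107


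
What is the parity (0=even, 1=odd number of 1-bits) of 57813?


0b1110000111010101 has 9 ones => parity 1

1


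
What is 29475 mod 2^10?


29475 & 1023 = 803

803


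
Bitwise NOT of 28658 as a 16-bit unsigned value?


~0b110111111110010 = 0b1001000000001101 = 36877 (16-bit unsigned)

36877


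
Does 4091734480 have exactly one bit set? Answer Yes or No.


0b11110011111000101110100111010000. Multiple bits set => No

No


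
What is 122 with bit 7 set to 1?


122 | (1 << 7) = 122 | 128 = 250

250


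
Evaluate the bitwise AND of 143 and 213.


0b10001111 & 0b11010101 = 0b10000101 = 133

133


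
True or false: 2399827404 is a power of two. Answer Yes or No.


0b10001111000010100111010111001100. Multiple bits set => No

No


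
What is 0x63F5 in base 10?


63F5 hex = 25589 decimal

25589


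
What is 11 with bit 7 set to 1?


11 | (1 << 7) = 11 | 128 = 139

139


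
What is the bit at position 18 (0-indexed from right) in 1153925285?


0b1000100110001111000000010100101, position 18 = 1

1


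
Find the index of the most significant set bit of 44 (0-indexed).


0b101100. Highest set bit at position 5

5


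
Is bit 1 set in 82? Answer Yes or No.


0b1010010, bit 1 = 1. Yes

Yes


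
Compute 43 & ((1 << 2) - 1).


43 & 3 = 3

3


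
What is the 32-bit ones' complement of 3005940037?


3005940037 ^ 4294967295 = 1289027258

1289027258


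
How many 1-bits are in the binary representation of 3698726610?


0b11011100011101100001011011010010 has 17 set bits

17


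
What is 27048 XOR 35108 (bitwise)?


0b110100110101000 ^ 0b1000100100100100 = 0b1110000010001100 = 57484

57484


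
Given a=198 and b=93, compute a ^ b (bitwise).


198 ^ 93 = 155

155


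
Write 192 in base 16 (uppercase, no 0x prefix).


192 = C0 hex

C0


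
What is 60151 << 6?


0b1110101011110111 << 6 = 0b1110101011110111000000 = 3849664

3849664


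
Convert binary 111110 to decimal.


111110 in decimal = 62

62


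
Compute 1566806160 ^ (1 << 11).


1566806160 ^ (1 << 11) = 1566806160 ^ 2048 = 1566808208

1566808208


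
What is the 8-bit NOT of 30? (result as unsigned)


~0b11110 = 0b11100001 = 225 (8-bit unsigned)

225


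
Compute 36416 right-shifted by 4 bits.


0b1000111001000000 >> 4 = 0b100011100100 = 2276

2276


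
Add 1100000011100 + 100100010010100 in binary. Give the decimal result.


1100000011100 + 100100010010100 = 110000010110000 = 24752

24752


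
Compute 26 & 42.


0b11010 & 0b101010 = 0b1010 = 10

10


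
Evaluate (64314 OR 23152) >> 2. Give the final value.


Step 1: 64314 | 23152 = 64378
Step 2: 64378 >> 2 = 16094

16094


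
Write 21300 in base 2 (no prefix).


21300 = 101001100110100 in binary

101001100110100


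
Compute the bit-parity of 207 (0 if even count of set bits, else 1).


0b11001111 has 6 ones => parity 0

0


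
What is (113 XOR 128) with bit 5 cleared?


Step 1: 113 ^ 128 = 241
Step 2: 241 & ~(1 << 5) = 209

209


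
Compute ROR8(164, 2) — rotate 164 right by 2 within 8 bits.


Rotate 0b10100100 right by 2 (8-bit) = 0b101001 = 41

41


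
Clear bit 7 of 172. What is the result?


172 & ~(1 << 7) = 44

44


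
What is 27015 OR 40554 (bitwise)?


0b110100110000111 | 0b1001111001101010 = 0b1111111111101111 = 65519

65519


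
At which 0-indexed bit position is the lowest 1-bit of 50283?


0b1100010001101011. Lowest set bit at position 0

0


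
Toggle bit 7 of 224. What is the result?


224 ^ (1 << 7) = 224 ^ 128 = 96

96


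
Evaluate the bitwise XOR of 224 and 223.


0b11100000 ^ 0b11011111 = 0b111111 = 63

63


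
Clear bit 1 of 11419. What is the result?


11419 & ~(1 << 1) = 11417

11417


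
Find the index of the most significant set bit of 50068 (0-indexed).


0b1100001110010100. Highest set bit at position 15

15


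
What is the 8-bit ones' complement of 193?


193 ^ 255 = 62

62


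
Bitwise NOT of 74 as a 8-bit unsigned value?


~0b1001010 = 0b10110101 = 181 (8-bit unsigned)

181


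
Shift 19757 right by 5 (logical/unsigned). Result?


0b100110100101101 >> 5 = 0b1001101001 = 617

617


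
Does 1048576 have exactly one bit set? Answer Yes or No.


0b100000000000000000000. Only one bit set => Yes

Yes


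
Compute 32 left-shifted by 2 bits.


0b100000 << 2 = 0b10000000 = 128

128


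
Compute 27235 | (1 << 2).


27235 | (1 << 2) = 27235 | 4 = 27239

27239


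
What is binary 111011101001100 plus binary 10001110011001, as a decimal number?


111011101001100 + 10001110011001 = 1001101011100101 = 39653

39653


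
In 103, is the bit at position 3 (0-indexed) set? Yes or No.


0b1100111, bit 3 = 0. No

No


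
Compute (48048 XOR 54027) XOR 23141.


Step 1: 48048 ^ 54027 = 26811
Step 2: 26811 ^ 23141 = 13022

13022


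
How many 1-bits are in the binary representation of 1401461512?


0b1010011100010001001101100001000 has 12 set bits

12


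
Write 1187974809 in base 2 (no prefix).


1187974809 = 1000110110011110000111010011001 in binary

1000110110011110000111010011001


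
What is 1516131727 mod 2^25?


1516131727 & 33554431 = 6182287

6182287


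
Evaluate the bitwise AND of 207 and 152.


0b11001111 & 0b10011000 = 0b10001000 = 136

136


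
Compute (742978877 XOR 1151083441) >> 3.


Step 1: 742978877 ^ 1151083441 = 1758779020
Step 2: 1758779020 >> 3 = 219847377

219847377


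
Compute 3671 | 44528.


0b111001010111 | 0b1010110111110000 = 0b1010111111110111 = 45047

45047


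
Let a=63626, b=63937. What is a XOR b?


63626 ^ 63937 = 331

331


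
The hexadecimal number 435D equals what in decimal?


435D hex = 17245 decimal

17245


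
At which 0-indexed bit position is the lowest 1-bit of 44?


0b101100. Lowest set bit at position 2

2


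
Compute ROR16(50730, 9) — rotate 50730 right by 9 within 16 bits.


Rotate 0b1100011000101010 right by 9 (16-bit) = 0b1010101100011 = 5475

5475


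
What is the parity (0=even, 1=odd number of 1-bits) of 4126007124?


0b11110101111011011101111101010100 has 22 ones => parity 0

0


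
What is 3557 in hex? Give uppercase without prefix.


3557 = DE5 hex

DE5


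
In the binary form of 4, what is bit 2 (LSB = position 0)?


0b100, position 2 = 1

1


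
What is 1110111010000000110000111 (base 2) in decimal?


1110111010000000110000111 in decimal = 31261063

31261063


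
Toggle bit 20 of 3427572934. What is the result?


3427572934 ^ (1 << 20) = 3427572934 ^ 1048576 = 3428621510

3428621510


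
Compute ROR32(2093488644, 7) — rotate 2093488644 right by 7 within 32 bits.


Rotate 0b1111100110010000001101000000100 right by 7 (32-bit) = 0b1000111110011001000000110100 = 150573108

150573108


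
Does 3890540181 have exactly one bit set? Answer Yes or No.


0b11100111111001001110111010010101. Multiple bits set => No

No


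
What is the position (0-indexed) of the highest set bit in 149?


0b10010101. Highest set bit at position 7

7


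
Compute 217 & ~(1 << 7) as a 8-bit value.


217 & ~(1 << 7) = 89

89


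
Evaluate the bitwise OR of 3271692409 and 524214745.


0b11000011000000100001000001111001 | 0b11111001111101110000111011001 = 0b11011111001111101111000111111001 = 3745444345

3745444345


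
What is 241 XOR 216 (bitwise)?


0b11110001 ^ 0b11011000 = 0b101001 = 41

41


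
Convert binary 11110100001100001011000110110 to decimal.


11110100001100001011000110110 in decimal = 512103990

512103990


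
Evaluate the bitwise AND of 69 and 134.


0b1000101 & 0b10000110 = 0b100 = 4

4


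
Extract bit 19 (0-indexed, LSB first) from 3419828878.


0b11001011110101100111001010001110, position 19 = 0

0


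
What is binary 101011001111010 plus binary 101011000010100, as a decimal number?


101011001111010 + 101011000010100 = 1010110010001110 = 44174

44174


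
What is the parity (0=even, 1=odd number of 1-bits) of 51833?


0b1100101001111001 has 9 ones => parity 1

1


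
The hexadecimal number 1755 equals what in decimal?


1755 hex = 5973 decimal

5973


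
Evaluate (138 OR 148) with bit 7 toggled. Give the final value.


Step 1: 138 | 148 = 158
Step 2: 158 ^ (1 << 7) = 158 ^ 128 = 30

30


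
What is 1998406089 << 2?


0b1110111000111010100000111001001 << 2 = 0b111011100011101010000011100100100 = 7993624356

7993624356


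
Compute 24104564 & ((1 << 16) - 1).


24104564 & 65535 = 52852

52852


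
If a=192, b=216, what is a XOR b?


192 ^ 216 = 24

24


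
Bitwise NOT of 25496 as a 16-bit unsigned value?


~0b110001110011000 = 0b1001110001100111 = 40039 (16-bit unsigned)

40039


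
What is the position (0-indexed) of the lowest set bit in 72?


0b1001000. Lowest set bit at position 3

3


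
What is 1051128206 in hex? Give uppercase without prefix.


1051128206 = 3EA6F18E hex

3EA6F18E


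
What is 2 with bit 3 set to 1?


2 | (1 << 3) = 2 | 8 = 10

10


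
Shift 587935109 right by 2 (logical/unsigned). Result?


0b100011000010110010110110000101 >> 2 = 0b1000110000101100101101100001 = 146983777

146983777


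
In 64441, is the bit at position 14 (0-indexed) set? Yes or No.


0b1111101110111001, bit 14 = 1. Yes

Yes


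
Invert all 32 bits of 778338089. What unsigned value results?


778338089 ^ 4294967295 = 3516629206

3516629206


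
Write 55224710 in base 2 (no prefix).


55224710 = 11010010101010100110000110 in binary

11010010101010100110000110


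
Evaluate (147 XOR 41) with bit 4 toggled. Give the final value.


Step 1: 147 ^ 41 = 186
Step 2: 186 ^ (1 << 4) = 186 ^ 16 = 170

170


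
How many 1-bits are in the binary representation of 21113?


0b101001001111001 has 8 set bits

8


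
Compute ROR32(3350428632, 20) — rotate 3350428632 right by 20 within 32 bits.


Rotate 0b11000111101100110111101111011000 right by 20 (32-bit) = 0b110111101111011000110001111011 = 935169147

935169147


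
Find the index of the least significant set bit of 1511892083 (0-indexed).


0b1011010000111011010010001110011. Lowest set bit at position 0

0


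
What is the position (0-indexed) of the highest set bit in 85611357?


0b101000110100101001101011101. Highest set bit at position 26

26


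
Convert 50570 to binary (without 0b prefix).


50570 = 1100010110001010 in binary

1100010110001010


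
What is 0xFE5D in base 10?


FE5D hex = 65117 decimal

65117


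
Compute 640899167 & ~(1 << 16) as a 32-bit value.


640899167 & ~(1 << 16) = 640833631

640833631


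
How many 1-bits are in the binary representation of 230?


0b11100110 has 5 set bits

5


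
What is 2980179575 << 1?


0b10110001101000011110111001110111 << 1 = 0b101100011010000111101110011101110 = 5960359150

5960359150


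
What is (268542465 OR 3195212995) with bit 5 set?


Step 1: 268542465 | 3195212995 = 3195254467
Step 2: 3195254467 | (1 << 5) = 3195254467 | 32 = 3195254499

3195254499


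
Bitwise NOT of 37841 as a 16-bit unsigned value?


~0b1001001111010001 = 0b110110000101110 = 27694 (16-bit unsigned)

27694


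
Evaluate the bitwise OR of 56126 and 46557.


0b1101101100111110 | 0b1011010111011101 = 0b1111111111111111 = 65535

65535


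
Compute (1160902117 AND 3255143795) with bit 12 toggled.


Step 1: 1160902117 & 3255143795 = 1073841505
Step 2: 1073841505 ^ (1 << 12) = 1073841505 ^ 4096 = 1073845601

1073845601


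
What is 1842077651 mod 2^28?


1842077651 & 268435455 = 231464915

231464915


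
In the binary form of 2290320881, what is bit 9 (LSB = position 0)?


0b10001000100000111000010111110001, position 9 = 0

0


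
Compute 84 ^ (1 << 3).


84 ^ (1 << 3) = 84 ^ 8 = 92

92


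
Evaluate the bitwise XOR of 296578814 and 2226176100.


0b10001101011010110111011111110 ^ 0b10000100101100001100000001100100 = 0b10010101000111011010111010011010 = 2501750426

2501750426


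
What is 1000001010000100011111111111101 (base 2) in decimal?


1000001010000100011111111111101 in decimal = 1094860797

1094860797


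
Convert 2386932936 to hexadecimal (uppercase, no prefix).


2386932936 = 8E45B4C8 hex

8E45B4C8


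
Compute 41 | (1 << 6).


41 | (1 << 6) = 41 | 64 = 105

105


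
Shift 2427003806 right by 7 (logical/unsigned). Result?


0b10010000101010010010001110011110 >> 7 = 0b1001000010101001001000111 = 18960967

18960967


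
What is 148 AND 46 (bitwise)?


0b10010100 & 0b101110 = 0b100 = 4

4


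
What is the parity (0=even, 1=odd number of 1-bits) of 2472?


0b100110101000 has 5 ones => parity 1

1


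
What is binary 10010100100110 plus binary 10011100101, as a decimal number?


10010100100110 + 10011100101 = 10101000001011 = 10763

10763


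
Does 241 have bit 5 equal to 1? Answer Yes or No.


0b11110001, bit 5 = 1. Yes

Yes


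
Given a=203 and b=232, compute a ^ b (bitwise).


203 ^ 232 = 35

35


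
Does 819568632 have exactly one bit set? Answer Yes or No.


0b110000110110011001111111111000. Multiple bits set => No

No


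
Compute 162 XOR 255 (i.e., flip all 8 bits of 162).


162 ^ 255 = 93

93


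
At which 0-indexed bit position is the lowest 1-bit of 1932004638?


0b1110011001010000000110100011110. Lowest set bit at position 1

1


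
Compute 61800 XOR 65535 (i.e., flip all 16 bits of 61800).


61800 ^ 65535 = 3735

3735


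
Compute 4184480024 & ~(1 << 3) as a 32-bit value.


4184480024 & ~(1 << 3) = 4184480016

4184480016


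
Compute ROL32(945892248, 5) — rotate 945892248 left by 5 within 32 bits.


Rotate 0b111000011000010010101110011000 left by 5 (32-bit) = 0b1100001001010111001100000111 = 203780871

203780871


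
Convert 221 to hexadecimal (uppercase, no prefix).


221 = DD hex

DD


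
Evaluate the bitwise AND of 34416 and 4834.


0b1000011001110000 & 0b1001011100010 = 0b1001100000 = 608

608


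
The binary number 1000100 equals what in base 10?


1000100 in decimal = 68

68


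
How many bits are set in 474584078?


0b11100010010011001010000001110 has 12 set bits

12


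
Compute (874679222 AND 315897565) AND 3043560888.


Step 1: 874679222 & 315897565 = 268436116
Step 2: 268436116 & 3043560888 = 268435600

268435600


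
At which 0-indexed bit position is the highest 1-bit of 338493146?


0b10100001011001111111011011010. Highest set bit at position 28

28


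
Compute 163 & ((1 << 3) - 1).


163 & 7 = 3

3


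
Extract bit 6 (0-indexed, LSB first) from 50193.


0b1100010000010001, position 6 = 0

0


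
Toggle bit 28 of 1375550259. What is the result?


1375550259 ^ (1 << 28) = 1375550259 ^ 268435456 = 1107114803

1107114803


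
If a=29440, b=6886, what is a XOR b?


29440 ^ 6886 = 27110

27110


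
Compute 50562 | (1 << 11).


50562 | (1 << 11) = 50562 | 2048 = 52610

52610


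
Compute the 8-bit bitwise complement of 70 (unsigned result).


~0b1000110 = 0b10111001 = 185 (8-bit unsigned)

185


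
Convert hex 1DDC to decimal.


1DDC hex = 7644 decimal

7644


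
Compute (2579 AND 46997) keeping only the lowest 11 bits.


Step 1: 2579 & 46997 = 529
Step 2: 529 & 2047 = 529

529


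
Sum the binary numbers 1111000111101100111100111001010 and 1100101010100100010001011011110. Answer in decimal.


1111000111101100111100111001010 + 1100101010100100010001011011110 = 11011110010010001001110010101000 = 3729300648

3729300648


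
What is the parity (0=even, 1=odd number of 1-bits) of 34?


0b100010 has 2 ones => parity 0

0


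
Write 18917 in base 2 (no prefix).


18917 = 100100111100101 in binary

100100111100101


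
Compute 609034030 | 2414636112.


0b100100010011010001111100101110 | 0b10001111111011000110110001010000 = 0b10101111111011010111111101111110 = 2951577470

2951577470


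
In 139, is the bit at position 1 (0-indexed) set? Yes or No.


0b10001011, bit 1 = 1. Yes

Yes


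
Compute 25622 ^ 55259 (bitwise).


0b110010000010110 ^ 0b1101011111011011 = 0b1011001111001101 = 46029

46029


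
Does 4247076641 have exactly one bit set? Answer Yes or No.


0b11111101001001010011111100100001. Multiple bits set => No

No


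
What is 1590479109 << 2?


0b1011110110011001100100100000101 << 2 = 0b101111011001100110010010000010100 = 6361916436

6361916436


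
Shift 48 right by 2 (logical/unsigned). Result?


0b110000 >> 2 = 0b1100 = 12

12


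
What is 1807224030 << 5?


0b1101011101110000000110011011110 << 5 = 0b110101110111000000011001101111000000 = 57831168960

57831168960


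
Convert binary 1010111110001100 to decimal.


1010111110001100 in decimal = 44940

44940


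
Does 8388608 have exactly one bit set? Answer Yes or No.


0b100000000000000000000000. Only one bit set => Yes

Yes


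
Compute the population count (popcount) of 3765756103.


0b11100000011101001110000011000111 has 15 set bits

15


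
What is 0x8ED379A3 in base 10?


8ED379A3 hex = 2396223907 decimal

2396223907


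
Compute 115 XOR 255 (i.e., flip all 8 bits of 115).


115 ^ 255 = 140

140


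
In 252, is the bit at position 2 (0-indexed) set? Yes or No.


0b11111100, bit 2 = 1. Yes

Yes


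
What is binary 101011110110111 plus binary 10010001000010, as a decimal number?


101011110110111 + 10010001000010 = 111101111111001 = 31737

31737


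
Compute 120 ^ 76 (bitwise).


0b1111000 ^ 0b1001100 = 0b110100 = 52

52


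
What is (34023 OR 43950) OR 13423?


Step 1: 34023 | 43950 = 45039
Step 2: 45039 | 13423 = 49135

49135


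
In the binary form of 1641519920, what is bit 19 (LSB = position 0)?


0b1100001110101111001101100110000, position 19 = 0

0


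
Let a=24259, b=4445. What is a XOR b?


24259 ^ 4445 = 20382

20382


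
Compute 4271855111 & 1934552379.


0b11111110100111110101011000000111 & 0b1110011010011101110110100111011 = 0b1110010000011100100010000000011 = 1913537539

1913537539


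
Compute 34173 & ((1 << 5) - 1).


34173 & 31 = 29

29


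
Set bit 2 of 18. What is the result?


18 | (1 << 2) = 18 | 4 = 22

22


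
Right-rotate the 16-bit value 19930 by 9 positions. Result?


Rotate 0b100110111011010 right by 9 (16-bit) = 0b1110110100100110 = 60710

60710


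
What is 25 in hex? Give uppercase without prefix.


25 = 19 hex

19


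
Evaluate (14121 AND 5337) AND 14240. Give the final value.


Step 1: 14121 & 5337 = 5129
Step 2: 5129 & 14240 = 5120

5120


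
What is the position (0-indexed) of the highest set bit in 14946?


0b11101001100010. Highest set bit at position 13

13


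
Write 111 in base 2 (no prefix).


111 = 1101111 in binary

1101111


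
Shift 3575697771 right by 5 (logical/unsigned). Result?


0b11010101001000001101000101101011 >> 5 = 0b110101010010000011010001011 = 111740555

111740555


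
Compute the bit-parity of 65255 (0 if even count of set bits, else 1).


0b1111111011100111 has 13 ones => parity 1

1


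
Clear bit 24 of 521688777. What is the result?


521688777 & ~(1 << 24) = 504911561

504911561


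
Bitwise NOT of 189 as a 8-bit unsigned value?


~0b10111101 = 0b1000010 = 66 (8-bit unsigned)

66


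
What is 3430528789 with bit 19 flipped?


3430528789 ^ (1 << 19) = 3430528789 ^ 524288 = 3430004501

3430004501


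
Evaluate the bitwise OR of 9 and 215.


0b1001 | 0b11010111 = 0b11011111 = 223

223


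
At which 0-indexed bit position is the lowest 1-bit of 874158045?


0b110100000110101001011111011101. Lowest set bit at position 0

0


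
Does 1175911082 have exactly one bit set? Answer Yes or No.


0b1000110000101101111101010101010. Multiple bits set => No

No


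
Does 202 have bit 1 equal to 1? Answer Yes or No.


0b11001010, bit 1 = 1. Yes

Yes


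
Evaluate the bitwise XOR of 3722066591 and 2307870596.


0b11011101110110100011101010011111 ^ 0b10001001100011110100111110000100 = 0b1010100010101010111010100011011 = 1414886683

1414886683


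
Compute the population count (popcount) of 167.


0b10100111 has 5 set bits

5


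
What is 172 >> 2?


0b10101100 >> 2 = 0b101011 = 43

43


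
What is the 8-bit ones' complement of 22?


22 ^ 255 = 233

233


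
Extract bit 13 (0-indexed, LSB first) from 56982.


0b1101111010010110, position 13 = 0

0


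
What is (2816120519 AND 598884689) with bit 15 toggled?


Step 1: 2816120519 & 598884689 = 596770881
Step 2: 596770881 ^ (1 << 15) = 596770881 ^ 32768 = 596803649

596803649


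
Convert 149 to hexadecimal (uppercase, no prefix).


149 = 95 hex

95


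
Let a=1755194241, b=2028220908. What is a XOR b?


1755194241 ^ 2028220908 = 276435565

276435565


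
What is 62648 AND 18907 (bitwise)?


0b1111010010111000 & 0b100100111011011 = 0b100000010011000 = 16536

16536


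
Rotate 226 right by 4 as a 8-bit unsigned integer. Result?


Rotate 0b11100010 right by 4 (8-bit) = 0b101110 = 46

46


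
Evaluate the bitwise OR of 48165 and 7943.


0b1011110000100101 | 0b1111100000111 = 0b1011111100100111 = 48935

48935


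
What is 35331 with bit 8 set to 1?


35331 | (1 << 8) = 35331 | 256 = 35587

35587


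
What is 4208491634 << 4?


0b11111010110110000111110001110010 << 4 = 0b111110101101100001111100011100100000 = 67335866144

67335866144


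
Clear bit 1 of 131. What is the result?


131 & ~(1 << 1) = 129

129


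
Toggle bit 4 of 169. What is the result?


169 ^ (1 << 4) = 169 ^ 16 = 185

185


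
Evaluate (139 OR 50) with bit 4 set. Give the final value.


Step 1: 139 | 50 = 187
Step 2: 187 | (1 << 4) = 187 | 16 = 187

187


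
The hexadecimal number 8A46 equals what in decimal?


8A46 hex = 35398 decimal

35398


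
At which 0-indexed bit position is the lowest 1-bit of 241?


0b11110001. Lowest set bit at position 0

0


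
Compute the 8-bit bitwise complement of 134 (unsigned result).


~0b10000110 = 0b1111001 = 121 (8-bit unsigned)

121


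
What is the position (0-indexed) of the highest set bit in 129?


0b10000001. Highest set bit at position 7

7


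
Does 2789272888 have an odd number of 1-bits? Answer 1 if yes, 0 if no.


0b10100110010000001110110100111000 has 14 ones => parity 0

0


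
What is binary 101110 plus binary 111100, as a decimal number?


101110 + 111100 = 1101010 = 106

106


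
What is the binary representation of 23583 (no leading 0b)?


23583 = 101110000011111 in binary

101110000011111


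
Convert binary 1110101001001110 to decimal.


1110101001001110 in decimal = 59982

59982


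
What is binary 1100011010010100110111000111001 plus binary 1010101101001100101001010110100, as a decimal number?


1100011010010100110111000111001 + 1010101101001100101001010110100 = 10111000111100001100000011101101 = 3102785773

3102785773


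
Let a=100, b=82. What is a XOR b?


100 ^ 82 = 54

54


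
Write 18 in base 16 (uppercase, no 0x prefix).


18 = 12 hex

12


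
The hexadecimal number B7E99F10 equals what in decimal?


B7E99F10 hex = 3085541136 decimal

3085541136


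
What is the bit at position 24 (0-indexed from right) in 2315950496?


0b10001010000010101001100110100000, position 24 = 0

0


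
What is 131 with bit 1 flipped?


131 ^ (1 << 1) = 131 ^ 2 = 129

129


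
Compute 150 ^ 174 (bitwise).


0b10010110 ^ 0b10101110 = 0b111000 = 56

56


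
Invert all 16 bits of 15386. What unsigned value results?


15386 ^ 65535 = 50149

50149


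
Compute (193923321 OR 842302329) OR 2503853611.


Step 1: 193923321 | 842302329 = 1002408953
Step 2: 1002408953 | 2503853611 = 3217018875

3217018875


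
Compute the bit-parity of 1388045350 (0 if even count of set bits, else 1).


0b1010010101110111110010000100110 has 16 ones => parity 0

0


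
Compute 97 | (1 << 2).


97 | (1 << 2) = 97 | 4 = 101

101


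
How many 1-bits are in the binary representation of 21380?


0b101001110000100 has 6 set bits

6


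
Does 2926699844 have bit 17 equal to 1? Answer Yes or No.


0b10101110011100011110010101000100, bit 17 = 0. No

No


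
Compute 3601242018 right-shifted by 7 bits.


0b11010110101001101001011110100010 >> 7 = 0b1101011010100110100101111 = 28134703

28134703


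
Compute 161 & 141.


0b10100001 & 0b10001101 = 0b10000001 = 129

129


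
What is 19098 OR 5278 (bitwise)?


0b100101010011010 | 0b1010010011110 = 0b101111010011110 = 24222

24222


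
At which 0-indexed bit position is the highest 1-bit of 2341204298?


0b10001011100010111111000101001010. Highest set bit at position 31

31


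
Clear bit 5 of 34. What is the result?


34 & ~(1 << 5) = 2

2


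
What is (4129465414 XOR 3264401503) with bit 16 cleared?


Step 1: 4129465414 ^ 3264401503 = 883979289
Step 2: 883979289 & ~(1 << 16) = 883979289

883979289


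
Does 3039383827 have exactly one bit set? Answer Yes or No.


0b10110101001010010101000100010011. Multiple bits set => No

No


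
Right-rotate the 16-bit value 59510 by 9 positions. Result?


Rotate 0b1110100001110110 right by 9 (16-bit) = 0b11101101110100 = 15220

15220


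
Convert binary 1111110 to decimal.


1111110 in decimal = 126

126


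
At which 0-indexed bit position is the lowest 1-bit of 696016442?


0b101001011111000101111000111010. Lowest set bit at position 1

1


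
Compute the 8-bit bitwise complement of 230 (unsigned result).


~0b11100110 = 0b11001 = 25 (8-bit unsigned)

25


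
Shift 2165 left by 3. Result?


0b100001110101 << 3 = 0b100001110101000 = 17320

17320


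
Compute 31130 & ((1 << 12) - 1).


31130 & 4095 = 2458

2458


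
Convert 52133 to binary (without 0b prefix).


52133 = 1100101110100101 in binary

1100101110100101


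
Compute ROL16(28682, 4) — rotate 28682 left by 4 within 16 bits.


Rotate 0b111000000001010 left by 4 (16-bit) = 0b10100111 = 167

167


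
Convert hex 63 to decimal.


63 hex = 99 decimal

99


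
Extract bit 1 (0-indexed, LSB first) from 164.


0b10100100, position 1 = 0

0


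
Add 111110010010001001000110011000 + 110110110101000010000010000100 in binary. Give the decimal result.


111110010010001001000110011000 + 110110110101000010000010000100 = 1110101000111001011001000011100 = 1964814876

1964814876


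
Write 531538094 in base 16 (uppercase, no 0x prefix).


531538094 = 1FAEA0AE hex

1FAEA0AE


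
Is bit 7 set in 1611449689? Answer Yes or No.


0b1100000000011001100010101011001, bit 7 = 0. No

No


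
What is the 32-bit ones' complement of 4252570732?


4252570732 ^ 4294967295 = 42396563

42396563


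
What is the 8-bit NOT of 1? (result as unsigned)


~0b1 = 0b11111110 = 254 (8-bit unsigned)

254


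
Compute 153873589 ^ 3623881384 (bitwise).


0b1001001010111110110010110101 ^ 0b11011000000000000000101010101000 = 0b11010001001010111110011000011101 = 3509315101

3509315101


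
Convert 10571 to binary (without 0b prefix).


10571 = 10100101001011 in binary

10100101001011


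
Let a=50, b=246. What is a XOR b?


50 ^ 246 = 196

196


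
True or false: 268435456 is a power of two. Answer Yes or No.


0b10000000000000000000000000000. Only one bit set => Yes

Yes


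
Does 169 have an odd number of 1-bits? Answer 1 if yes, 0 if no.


0b10101001 has 4 ones => parity 0

0


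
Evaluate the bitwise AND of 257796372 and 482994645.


0b1111010111011010100100010100 & 0b11100110010011110100111010101 = 0b1100010010011010100100010100 = 206154004

206154004


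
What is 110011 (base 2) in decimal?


110011 in decimal = 51

51


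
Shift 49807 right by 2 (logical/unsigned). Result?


0b1100001010001111 >> 2 = 0b11000010100011 = 12451

12451


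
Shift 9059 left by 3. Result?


0b10001101100011 << 3 = 0b10001101100011000 = 72472

72472


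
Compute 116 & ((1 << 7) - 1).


116 & 127 = 116

116


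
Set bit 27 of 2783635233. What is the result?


2783635233 | (1 << 27) = 2783635233 | 134217728 = 2917852961

2917852961


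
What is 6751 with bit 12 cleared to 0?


6751 & ~(1 << 12) = 2655

2655


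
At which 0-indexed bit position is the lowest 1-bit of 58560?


0b1110010011000000. Lowest set bit at position 6

6


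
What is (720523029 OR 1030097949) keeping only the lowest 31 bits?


Step 1: 720523029 | 1030097949 = 1073106717
Step 2: 1073106717 & 2147483647 = 1073106717

1073106717


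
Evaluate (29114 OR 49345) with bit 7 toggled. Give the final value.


Step 1: 29114 | 49345 = 61947
Step 2: 61947 ^ (1 << 7) = 61947 ^ 128 = 61819

61819


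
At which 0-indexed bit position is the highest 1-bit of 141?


0b10001101. Highest set bit at position 7

7


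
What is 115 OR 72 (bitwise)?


0b1110011 | 0b1001000 = 0b1111011 = 123

123


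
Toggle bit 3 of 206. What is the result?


206 ^ (1 << 3) = 206 ^ 8 = 198

198


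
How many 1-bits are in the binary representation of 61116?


0b1110111010111100 has 11 set bits

11


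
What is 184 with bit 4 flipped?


184 ^ (1 << 4) = 184 ^ 16 = 168

168


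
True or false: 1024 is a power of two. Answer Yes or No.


0b10000000000. Only one bit set => Yes

Yes


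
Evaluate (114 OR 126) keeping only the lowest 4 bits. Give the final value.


Step 1: 114 | 126 = 126
Step 2: 126 & 15 = 14

14


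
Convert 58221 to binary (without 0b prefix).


58221 = 1110001101101101 in binary

1110001101101101


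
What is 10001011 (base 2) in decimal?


10001011 in decimal = 139

139


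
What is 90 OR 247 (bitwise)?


0b1011010 | 0b11110111 = 0b11111111 = 255

255


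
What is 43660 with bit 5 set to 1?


43660 | (1 << 5) = 43660 | 32 = 43692

43692


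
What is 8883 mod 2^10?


8883 & 1023 = 691

691


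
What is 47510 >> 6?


0b1011100110010110 >> 6 = 0b1011100110 = 742

742


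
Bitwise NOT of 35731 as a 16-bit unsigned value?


~0b1000101110010011 = 0b111010001101100 = 29804 (16-bit unsigned)

29804


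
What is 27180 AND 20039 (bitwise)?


0b110101000101100 & 0b100111001000111 = 0b100101000000100 = 18948

18948


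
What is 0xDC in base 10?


DC hex = 220 decimal

220


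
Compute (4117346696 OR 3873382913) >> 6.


Step 1: 4117346696 | 3873382913 = 4160732041
Step 2: 4160732041 >> 6 = 65011438

65011438


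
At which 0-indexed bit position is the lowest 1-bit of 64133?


0b1111101010000101. Lowest set bit at position 0

0


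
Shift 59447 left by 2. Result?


0b1110100000110111 << 2 = 0b111010000011011100 = 237788

237788


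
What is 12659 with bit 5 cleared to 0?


12659 & ~(1 << 5) = 12627

12627


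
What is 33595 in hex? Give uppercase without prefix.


33595 = 833B hex

833B


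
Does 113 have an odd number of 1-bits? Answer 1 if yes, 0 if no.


0b1110001 has 4 ones => parity 0

0


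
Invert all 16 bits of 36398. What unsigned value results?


36398 ^ 65535 = 29137

29137


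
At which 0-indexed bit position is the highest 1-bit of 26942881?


0b1100110110001110110100001. Highest set bit at position 24

24


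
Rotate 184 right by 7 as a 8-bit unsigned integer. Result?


Rotate 0b10111000 right by 7 (8-bit) = 0b1110001 = 113

113


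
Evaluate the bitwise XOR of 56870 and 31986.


0b1101111000100110 ^ 0b111110011110010 = 0b1010001011010100 = 41684

41684


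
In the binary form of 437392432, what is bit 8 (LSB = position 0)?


0b11010000100100001010000110000, position 8 = 0

0


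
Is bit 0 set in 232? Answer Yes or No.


0b11101000, bit 0 = 0. No

No


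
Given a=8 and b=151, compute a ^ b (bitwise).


8 ^ 151 = 159

159


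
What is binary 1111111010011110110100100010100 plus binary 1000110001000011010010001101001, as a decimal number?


1111111010011110110100100010100 + 1000110001000011010010001101001 = 11000101011100010000110101111101 = 3312520573

3312520573


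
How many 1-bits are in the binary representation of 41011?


0b1010000000110011 has 6 set bits

6


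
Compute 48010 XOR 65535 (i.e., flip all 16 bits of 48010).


48010 ^ 65535 = 17525

17525
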